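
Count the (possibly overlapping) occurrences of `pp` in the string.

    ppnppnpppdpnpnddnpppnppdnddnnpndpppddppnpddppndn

11

Sliding a length-2 window over the 48 characters (47 positions):
  position 1–2: pp
  position 4–5: pp
  position 7–8: pp
  position 8–9: pp
  position 18–19: pp
  position 19–20: pp
  position 22–23: pp
  position 33–34: pp
  position 34–35: pp
  position 38–39: pp
  … (1 more)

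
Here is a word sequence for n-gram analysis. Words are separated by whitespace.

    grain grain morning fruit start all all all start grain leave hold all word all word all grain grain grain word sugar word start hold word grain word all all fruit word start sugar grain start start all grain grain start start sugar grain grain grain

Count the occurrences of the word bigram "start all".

2

Scanning the 45 overlapping bigram windows for "start all":
  position 5–6: start all
  position 37–38: start all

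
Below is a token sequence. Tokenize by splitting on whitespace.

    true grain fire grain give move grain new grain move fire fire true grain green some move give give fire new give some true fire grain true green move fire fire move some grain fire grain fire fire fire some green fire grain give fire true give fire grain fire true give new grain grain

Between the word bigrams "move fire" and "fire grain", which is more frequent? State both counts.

"fire grain" (5 vs 2)

"move fire": 2 occurrences
"fire grain": 5 occurrences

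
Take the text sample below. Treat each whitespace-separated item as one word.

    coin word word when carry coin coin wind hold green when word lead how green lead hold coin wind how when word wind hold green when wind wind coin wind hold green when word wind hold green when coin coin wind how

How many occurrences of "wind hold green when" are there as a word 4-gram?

Scanning the 39 overlapping 4-gram windows for "wind hold green when":
  position 8–11: wind hold green when
  position 23–26: wind hold green when
  position 30–33: wind hold green when
  position 35–38: wind hold green when

4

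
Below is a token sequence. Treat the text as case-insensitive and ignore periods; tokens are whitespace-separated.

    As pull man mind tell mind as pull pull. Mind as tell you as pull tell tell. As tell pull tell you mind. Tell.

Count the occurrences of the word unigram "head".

0

Scanning the 24 tokens for "head":
  (none found)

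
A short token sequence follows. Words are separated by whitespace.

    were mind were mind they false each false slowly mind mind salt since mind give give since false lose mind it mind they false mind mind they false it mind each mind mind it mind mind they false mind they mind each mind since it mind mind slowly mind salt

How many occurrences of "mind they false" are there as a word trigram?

Scanning the 48 overlapping trigram windows for "mind they false":
  position 4–6: mind they false
  position 22–24: mind they false
  position 26–28: mind they false
  position 36–38: mind they false

4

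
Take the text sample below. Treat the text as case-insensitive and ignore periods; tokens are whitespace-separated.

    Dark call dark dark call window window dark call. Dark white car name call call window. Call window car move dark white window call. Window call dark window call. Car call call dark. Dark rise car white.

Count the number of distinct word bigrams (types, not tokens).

37 tokens → 36 bigram windows in total.
Repeated bigrams (each contributes count−1 duplicates):
  call dark: 4
  call window: 4
  window call: 4
  dark call: 3
  call call: 2
  dark dark: 2
  dark white: 2
14 duplicate windows → 36 − 14 = 22 distinct.

22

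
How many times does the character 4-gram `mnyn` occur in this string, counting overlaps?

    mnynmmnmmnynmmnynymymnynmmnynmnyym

5

Sliding a length-4 window over the 34 characters (31 positions):
  position 1–4: mnyn
  position 9–12: mnyn
  position 14–17: mnyn
  position 21–24: mnyn
  position 26–29: mnyn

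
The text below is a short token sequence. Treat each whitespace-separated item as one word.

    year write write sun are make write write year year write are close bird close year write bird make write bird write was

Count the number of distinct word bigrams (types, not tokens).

23 tokens → 22 bigram windows in total.
Repeated bigrams (each contributes count−1 duplicates):
  year write: 3
  make write: 2
  write bird: 2
  write write: 2
5 duplicate windows → 22 − 5 = 17 distinct.

17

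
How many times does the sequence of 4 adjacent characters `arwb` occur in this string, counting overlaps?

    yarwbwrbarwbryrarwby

3

Sliding a length-4 window over the 20 characters (17 positions):
  position 2–5: arwb
  position 9–12: arwb
  position 16–19: arwb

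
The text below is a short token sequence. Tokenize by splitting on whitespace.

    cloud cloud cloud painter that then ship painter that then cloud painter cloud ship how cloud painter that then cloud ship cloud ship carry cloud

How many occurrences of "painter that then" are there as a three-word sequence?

Scanning the 23 overlapping trigram windows for "painter that then":
  position 4–6: painter that then
  position 8–10: painter that then
  position 17–19: painter that then

3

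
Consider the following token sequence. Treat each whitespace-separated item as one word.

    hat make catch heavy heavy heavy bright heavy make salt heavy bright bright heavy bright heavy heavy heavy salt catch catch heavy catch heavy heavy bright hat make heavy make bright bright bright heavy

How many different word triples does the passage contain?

27

34 tokens → 32 trigram windows in total.
Repeated trigrams (each contributes count−1 duplicates):
  bright bright heavy: 2
  catch heavy heavy: 2
  heavy bright heavy: 2
  heavy heavy bright: 2
  heavy heavy heavy: 2
5 duplicate windows → 32 − 5 = 27 distinct.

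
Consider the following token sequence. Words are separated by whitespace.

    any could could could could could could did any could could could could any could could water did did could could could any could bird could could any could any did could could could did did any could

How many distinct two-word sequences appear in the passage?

38 tokens → 37 bigram windows in total.
Repeated bigrams (each contributes count−1 duplicates):
  could could: 14
  any could: 6
  could any: 4
  could did: 2
  did any: 2
  did could: 2
  did did: 2
25 duplicate windows → 37 − 25 = 12 distinct.

12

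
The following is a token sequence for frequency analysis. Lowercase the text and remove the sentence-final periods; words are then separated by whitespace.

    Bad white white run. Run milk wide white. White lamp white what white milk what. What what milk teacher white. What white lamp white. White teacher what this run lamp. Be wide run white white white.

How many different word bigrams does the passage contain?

36 tokens → 35 bigram windows in total.
Repeated bigrams (each contributes count−1 duplicates):
  white white: 5
  lamp white: 2
  what what: 2
  what white: 2
  white lamp: 2
  white what: 2
9 duplicate windows → 35 − 9 = 26 distinct.

26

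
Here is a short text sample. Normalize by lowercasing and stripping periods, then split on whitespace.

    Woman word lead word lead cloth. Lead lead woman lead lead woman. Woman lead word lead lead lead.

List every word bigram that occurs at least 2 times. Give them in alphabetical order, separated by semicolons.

Bigram counts meeting the condition (at least 2 times):
  lead lead: 4
  lead woman: 2
  lead word: 2
  woman lead: 2
  word lead: 3

lead lead; lead woman; lead word; woman lead; word lead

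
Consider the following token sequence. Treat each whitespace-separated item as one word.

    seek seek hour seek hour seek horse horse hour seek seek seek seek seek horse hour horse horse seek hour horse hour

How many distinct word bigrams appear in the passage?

22 tokens → 21 bigram windows in total.
Repeated bigrams (each contributes count−1 duplicates):
  seek seek: 5
  horse hour: 3
  hour seek: 3
  seek hour: 3
  horse horse: 2
  hour horse: 2
  seek horse: 2
13 duplicate windows → 21 − 13 = 8 distinct.

8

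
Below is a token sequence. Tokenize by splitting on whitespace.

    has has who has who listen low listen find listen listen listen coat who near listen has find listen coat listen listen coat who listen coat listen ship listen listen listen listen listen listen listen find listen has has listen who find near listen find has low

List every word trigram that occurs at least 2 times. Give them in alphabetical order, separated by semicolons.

Trigram counts meeting the condition (at least 2 times):
  listen coat listen: 2
  listen coat who: 2
  listen find listen: 2
  listen listen coat: 2
  listen listen listen: 6

listen coat listen; listen coat who; listen find listen; listen listen coat; listen listen listen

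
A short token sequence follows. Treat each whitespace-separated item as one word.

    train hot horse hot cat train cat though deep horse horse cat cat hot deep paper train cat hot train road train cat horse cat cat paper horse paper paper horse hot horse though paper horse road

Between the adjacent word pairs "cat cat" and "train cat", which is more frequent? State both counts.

"train cat" (3 vs 2)

"cat cat": 2 occurrences
"train cat": 3 occurrences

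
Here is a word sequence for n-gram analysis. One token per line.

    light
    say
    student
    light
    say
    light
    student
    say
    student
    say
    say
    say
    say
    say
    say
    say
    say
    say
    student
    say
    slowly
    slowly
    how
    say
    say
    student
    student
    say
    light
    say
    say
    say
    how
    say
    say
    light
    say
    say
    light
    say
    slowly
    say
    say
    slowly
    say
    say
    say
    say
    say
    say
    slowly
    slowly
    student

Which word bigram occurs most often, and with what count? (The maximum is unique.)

"say say", 19 times

Bigram frequencies (highest first):
  say say: 19
  light say: 5
  say student: 4
  say light: 4
  student say: 4
  say slowly: 4
  … (9 more, each ≤ 2)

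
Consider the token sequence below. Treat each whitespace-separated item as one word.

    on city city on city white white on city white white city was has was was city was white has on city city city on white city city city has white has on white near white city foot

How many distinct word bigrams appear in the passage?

38 tokens → 37 bigram windows in total.
Repeated bigrams (each contributes count−1 duplicates):
  city city: 5
  on city: 4
  white city: 3
  city on: 2
  city was: 2
  city white: 2
  has on: 2
  on white: 2
  … (2 more repeated)
16 duplicate windows → 37 − 16 = 21 distinct.

21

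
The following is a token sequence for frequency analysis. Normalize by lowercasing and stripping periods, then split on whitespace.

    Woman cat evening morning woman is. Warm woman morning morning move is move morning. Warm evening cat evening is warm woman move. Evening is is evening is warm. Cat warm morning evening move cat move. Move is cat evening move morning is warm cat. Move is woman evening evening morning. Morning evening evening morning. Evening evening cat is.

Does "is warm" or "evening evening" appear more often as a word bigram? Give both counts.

"is warm" (4 vs 3)

"is warm": 4 occurrences
"evening evening": 3 occurrences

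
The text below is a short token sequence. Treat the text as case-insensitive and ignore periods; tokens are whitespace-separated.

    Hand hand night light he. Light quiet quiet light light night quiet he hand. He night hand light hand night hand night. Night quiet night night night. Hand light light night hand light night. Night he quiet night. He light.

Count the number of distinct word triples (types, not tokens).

40 tokens → 38 trigram windows in total.
Repeated trigrams (each contributes count−1 duplicates):
  night hand light: 3
  light light night: 2
3 duplicate windows → 38 − 3 = 35 distinct.

35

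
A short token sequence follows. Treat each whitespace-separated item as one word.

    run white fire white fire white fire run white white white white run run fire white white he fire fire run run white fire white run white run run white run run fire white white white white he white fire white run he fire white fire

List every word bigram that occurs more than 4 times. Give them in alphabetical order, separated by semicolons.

fire white; run white; white fire; white run; white white

Bigram counts meeting the condition (more than 4 times):
  fire white: 7
  run white: 5
  white fire: 6
  white run: 5
  white white: 7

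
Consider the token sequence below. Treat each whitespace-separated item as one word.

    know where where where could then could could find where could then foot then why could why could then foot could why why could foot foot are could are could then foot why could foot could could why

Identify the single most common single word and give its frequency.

Unigram frequencies (highest first):
  could: 13
  foot: 6
  why: 6
  then: 5
  where: 4
  are: 2
  … (2 more, each ≤ 1)

"could", 13 times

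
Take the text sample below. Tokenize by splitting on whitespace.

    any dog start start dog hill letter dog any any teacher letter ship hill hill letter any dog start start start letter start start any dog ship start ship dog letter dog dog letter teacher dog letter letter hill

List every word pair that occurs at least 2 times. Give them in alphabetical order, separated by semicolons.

Bigram counts meeting the condition (at least 2 times):
  any dog: 3
  dog letter: 3
  dog start: 2
  hill letter: 2
  letter dog: 2
  start start: 4

any dog; dog letter; dog start; hill letter; letter dog; start start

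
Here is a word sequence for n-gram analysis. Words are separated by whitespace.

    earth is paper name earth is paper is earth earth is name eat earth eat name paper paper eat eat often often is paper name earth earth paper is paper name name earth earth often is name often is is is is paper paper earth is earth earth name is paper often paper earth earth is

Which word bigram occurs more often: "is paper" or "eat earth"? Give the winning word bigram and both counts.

"is paper" (6 vs 1)

"is paper": 6 occurrences
"eat earth": 1 occurrence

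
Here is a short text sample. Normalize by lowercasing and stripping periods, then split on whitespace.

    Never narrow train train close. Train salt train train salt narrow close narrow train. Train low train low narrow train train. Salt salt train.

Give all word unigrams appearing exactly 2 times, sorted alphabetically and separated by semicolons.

Unigram counts meeting the condition (exactly 2 times):
  close: 2
  low: 2

close; low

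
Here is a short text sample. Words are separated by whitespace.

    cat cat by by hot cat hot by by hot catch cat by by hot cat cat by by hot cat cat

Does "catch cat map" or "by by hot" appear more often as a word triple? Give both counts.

"catch cat map": 0 occurrences
"by by hot": 4 occurrences

"by by hot" (4 vs 0)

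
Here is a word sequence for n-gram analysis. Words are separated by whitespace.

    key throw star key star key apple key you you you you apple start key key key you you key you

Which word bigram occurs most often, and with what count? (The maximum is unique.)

Bigram frequencies (highest first):
  you you: 4
  key you: 3
  star key: 2
  key key: 2
  key throw: 1
  throw star: 1
  … (7 more, each ≤ 1)

"you you", 4 times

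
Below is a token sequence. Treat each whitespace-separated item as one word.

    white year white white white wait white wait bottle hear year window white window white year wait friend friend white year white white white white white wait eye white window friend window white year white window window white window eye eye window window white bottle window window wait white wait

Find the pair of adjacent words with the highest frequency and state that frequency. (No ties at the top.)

Bigram frequencies (highest first):
  white white: 6
  window white: 5
  white year: 4
  white wait: 4
  white window: 4
  year white: 3
  … (20 more, each ≤ 3)

"white white", 6 times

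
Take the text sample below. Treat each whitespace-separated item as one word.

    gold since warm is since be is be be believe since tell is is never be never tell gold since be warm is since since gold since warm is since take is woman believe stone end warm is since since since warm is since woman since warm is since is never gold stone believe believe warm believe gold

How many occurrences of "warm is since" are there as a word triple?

Scanning the 56 overlapping trigram windows for "warm is since":
  position 3–5: warm is since
  position 22–24: warm is since
  position 28–30: warm is since
  position 37–39: warm is since
  position 42–44: warm is since
  position 47–49: warm is since

6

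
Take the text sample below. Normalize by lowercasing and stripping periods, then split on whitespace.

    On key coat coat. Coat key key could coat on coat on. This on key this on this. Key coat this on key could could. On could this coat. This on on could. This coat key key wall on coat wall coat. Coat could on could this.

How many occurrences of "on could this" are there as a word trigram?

3

Scanning the 45 overlapping trigram windows for "on could this":
  position 26–28: on could this
  position 32–34: on could this
  position 45–47: on could this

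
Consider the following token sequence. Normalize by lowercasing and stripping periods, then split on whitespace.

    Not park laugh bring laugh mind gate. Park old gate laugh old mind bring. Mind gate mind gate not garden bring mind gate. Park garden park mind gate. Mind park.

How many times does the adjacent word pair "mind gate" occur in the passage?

Scanning the 29 overlapping bigram windows for "mind gate":
  position 6–7: mind gate
  position 15–16: mind gate
  position 17–18: mind gate
  position 22–23: mind gate
  position 27–28: mind gate

5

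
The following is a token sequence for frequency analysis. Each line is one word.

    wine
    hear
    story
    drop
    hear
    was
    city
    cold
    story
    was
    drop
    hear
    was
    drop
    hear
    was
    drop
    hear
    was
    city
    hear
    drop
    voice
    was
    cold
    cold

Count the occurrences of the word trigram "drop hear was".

4

Scanning the 24 overlapping trigram windows for "drop hear was":
  position 4–6: drop hear was
  position 11–13: drop hear was
  position 14–16: drop hear was
  position 17–19: drop hear was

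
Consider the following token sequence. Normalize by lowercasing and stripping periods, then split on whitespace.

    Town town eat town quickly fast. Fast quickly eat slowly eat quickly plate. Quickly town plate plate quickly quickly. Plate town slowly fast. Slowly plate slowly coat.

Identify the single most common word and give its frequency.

Unigram frequencies (highest first):
  quickly: 6
  town: 5
  plate: 5
  slowly: 4
  eat: 3
  fast: 3
  … (1 more, each ≤ 1)

"quickly", 6 times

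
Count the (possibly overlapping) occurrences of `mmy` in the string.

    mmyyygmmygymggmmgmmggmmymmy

4

Sliding a length-3 window over the 27 characters (25 positions):
  position 1–3: mmy
  position 7–9: mmy
  position 22–24: mmy
  position 25–27: mmy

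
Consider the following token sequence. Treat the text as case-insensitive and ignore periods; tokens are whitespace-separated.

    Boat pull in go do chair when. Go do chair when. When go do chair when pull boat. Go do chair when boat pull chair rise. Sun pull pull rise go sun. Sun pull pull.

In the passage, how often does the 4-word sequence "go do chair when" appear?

4

Scanning the 32 overlapping 4-gram windows for "go do chair when":
  position 4–7: go do chair when
  position 8–11: go do chair when
  position 13–16: go do chair when
  position 19–22: go do chair when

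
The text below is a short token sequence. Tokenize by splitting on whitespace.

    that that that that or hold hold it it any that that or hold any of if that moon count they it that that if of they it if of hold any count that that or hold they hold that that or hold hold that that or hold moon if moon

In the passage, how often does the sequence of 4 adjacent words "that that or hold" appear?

5

Scanning the 48 overlapping 4-gram windows for "that that or hold":
  position 3–6: that that or hold
  position 11–14: that that or hold
  position 34–37: that that or hold
  position 40–43: that that or hold
  position 45–48: that that or hold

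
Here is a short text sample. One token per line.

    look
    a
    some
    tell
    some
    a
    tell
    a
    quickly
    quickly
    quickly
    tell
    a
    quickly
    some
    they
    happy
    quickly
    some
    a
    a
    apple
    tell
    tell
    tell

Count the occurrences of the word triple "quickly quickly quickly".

Scanning the 23 overlapping trigram windows for "quickly quickly quickly":
  position 9–11: quickly quickly quickly

1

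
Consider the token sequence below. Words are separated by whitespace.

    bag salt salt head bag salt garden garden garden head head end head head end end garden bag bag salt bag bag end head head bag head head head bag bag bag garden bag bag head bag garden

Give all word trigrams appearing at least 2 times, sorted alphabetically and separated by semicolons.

end head head; garden bag bag; head head bag; head head end

Trigram counts meeting the condition (at least 2 times):
  end head head: 2
  garden bag bag: 2
  head head bag: 2
  head head end: 2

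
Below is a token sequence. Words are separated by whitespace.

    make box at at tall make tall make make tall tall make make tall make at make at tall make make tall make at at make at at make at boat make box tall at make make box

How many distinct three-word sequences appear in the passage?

38 tokens → 36 trigram windows in total.
Repeated trigrams (each contributes count−1 duplicates):
  at make at: 3
  make make tall: 3
  make tall make: 3
  tall make make: 3
  at at make: 2
  at tall make: 2
  make at at: 2
  tall make at: 2
12 duplicate windows → 36 − 12 = 24 distinct.

24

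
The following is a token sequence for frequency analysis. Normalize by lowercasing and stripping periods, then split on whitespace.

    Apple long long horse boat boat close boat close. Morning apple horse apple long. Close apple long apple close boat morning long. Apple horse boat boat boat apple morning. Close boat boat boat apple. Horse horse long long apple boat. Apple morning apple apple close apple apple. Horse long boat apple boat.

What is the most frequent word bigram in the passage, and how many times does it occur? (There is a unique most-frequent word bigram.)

"boat boat", 5 times

Bigram frequencies (highest first):
  boat boat: 5
  apple horse: 4
  boat apple: 4
  apple long: 3
  close boat: 3
  long apple: 3
  … (19 more, each ≤ 2)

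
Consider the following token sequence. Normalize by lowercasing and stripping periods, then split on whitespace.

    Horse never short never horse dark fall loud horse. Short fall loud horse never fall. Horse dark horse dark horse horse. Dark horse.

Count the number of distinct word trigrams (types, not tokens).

18

23 tokens → 21 trigram windows in total.
Repeated trigrams (each contributes count−1 duplicates):
  horse dark horse: 3
  fall loud horse: 2
3 duplicate windows → 21 − 3 = 18 distinct.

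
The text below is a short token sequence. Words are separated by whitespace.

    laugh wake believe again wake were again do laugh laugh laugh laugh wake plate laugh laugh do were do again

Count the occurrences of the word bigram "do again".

1

Scanning the 19 overlapping bigram windows for "do again":
  position 19–20: do again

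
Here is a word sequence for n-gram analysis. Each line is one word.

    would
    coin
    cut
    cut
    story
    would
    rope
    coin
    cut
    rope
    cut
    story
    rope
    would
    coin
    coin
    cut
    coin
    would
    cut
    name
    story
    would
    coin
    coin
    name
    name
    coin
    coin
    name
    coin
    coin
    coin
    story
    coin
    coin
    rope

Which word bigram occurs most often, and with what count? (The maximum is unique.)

Bigram frequencies (highest first):
  coin coin: 6
  would coin: 3
  coin cut: 3
  cut story: 2
  story would: 2
  coin name: 2
  … (17 more, each ≤ 2)

"coin coin", 6 times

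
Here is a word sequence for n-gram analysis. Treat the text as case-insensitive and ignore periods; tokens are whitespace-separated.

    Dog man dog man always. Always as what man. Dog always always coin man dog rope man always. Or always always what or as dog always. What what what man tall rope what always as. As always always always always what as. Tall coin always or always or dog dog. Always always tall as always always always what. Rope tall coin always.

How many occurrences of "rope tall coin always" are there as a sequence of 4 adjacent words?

Scanning the 59 overlapping 4-gram windows for "rope tall coin always":
  position 59–62: rope tall coin always

1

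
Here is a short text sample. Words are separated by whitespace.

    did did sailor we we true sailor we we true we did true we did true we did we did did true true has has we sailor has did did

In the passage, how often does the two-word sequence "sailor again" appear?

0

Scanning the 29 overlapping bigram windows for "sailor again":
  (none found)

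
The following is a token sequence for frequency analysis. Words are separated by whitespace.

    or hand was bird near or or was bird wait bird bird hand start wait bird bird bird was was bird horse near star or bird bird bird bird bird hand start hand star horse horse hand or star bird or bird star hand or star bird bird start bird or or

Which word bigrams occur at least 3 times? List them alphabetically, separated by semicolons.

bird bird; was bird

Bigram counts meeting the condition (at least 3 times):
  bird bird: 8
  was bird: 3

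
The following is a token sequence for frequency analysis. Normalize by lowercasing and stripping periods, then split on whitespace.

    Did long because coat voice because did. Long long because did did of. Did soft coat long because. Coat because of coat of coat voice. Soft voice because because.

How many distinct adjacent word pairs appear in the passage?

29 tokens → 28 bigram windows in total.
Repeated bigrams (each contributes count−1 duplicates):
  long because: 3
  because coat: 2
  because did: 2
  coat voice: 2
  did long: 2
  of coat: 2
  voice because: 2
8 duplicate windows → 28 − 8 = 20 distinct.

20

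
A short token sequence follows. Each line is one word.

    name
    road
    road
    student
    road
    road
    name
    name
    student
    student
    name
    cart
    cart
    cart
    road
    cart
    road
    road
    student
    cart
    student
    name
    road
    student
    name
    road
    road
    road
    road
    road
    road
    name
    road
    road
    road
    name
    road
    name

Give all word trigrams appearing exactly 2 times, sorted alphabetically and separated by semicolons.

road name road; road road student; student name road

Trigram counts meeting the condition (exactly 2 times):
  road name road: 2
  road road student: 2
  student name road: 2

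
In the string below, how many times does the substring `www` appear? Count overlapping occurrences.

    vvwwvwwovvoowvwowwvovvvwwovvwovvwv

Sliding a length-3 window over the 34 characters (32 positions):
  (no match at any position)

0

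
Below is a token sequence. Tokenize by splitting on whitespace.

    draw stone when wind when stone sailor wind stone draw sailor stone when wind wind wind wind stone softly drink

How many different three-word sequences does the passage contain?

16

20 tokens → 18 trigram windows in total.
Repeated trigrams (each contributes count−1 duplicates):
  stone when wind: 2
  wind wind wind: 2
2 duplicate windows → 18 − 2 = 16 distinct.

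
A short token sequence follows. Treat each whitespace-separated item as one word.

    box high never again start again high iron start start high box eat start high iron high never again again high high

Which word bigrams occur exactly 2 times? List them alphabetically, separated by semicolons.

again high; high iron; high never; never again; start high

Bigram counts meeting the condition (exactly 2 times):
  again high: 2
  high iron: 2
  high never: 2
  never again: 2
  start high: 2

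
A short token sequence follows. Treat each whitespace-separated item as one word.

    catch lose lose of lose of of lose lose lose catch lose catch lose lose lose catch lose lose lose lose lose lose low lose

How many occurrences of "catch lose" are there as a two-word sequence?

4

Scanning the 24 overlapping bigram windows for "catch lose":
  position 1–2: catch lose
  position 11–12: catch lose
  position 13–14: catch lose
  position 17–18: catch lose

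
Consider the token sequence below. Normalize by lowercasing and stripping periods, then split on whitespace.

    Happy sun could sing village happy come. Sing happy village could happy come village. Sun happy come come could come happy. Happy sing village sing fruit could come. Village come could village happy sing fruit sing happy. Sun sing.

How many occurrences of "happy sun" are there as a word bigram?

2

Scanning the 38 overlapping bigram windows for "happy sun":
  position 1–2: happy sun
  position 37–38: happy sun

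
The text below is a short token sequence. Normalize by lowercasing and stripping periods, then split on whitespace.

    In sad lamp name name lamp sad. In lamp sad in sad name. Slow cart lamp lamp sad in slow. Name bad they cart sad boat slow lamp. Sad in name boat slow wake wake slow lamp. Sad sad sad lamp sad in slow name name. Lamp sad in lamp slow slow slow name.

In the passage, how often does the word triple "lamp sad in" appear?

6

Scanning the 52 overlapping trigram windows for "lamp sad in":
  position 6–8: lamp sad in
  position 9–11: lamp sad in
  position 17–19: lamp sad in
  position 28–30: lamp sad in
  position 41–43: lamp sad in
  position 47–49: lamp sad in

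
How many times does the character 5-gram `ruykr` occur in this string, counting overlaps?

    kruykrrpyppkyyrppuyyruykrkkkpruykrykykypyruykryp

4

Sliding a length-5 window over the 48 characters (44 positions):
  position 2–6: ruykr
  position 21–25: ruykr
  position 30–34: ruykr
  position 42–46: ruykr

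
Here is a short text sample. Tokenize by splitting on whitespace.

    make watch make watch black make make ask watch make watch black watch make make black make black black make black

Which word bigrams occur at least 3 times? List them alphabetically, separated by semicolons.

Bigram counts meeting the condition (at least 3 times):
  black make: 3
  make black: 3
  make watch: 3
  watch make: 3

black make; make black; make watch; watch make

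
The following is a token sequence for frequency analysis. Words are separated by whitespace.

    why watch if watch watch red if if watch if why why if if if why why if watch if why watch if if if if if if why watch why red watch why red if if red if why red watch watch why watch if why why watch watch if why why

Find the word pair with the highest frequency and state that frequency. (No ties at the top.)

"if if", 9 times

Bigram frequencies (highest first):
  if if: 9
  if why: 7
  watch if: 6
  why watch: 5
  why why: 4
  if watch: 3
  … (8 more, each ≤ 3)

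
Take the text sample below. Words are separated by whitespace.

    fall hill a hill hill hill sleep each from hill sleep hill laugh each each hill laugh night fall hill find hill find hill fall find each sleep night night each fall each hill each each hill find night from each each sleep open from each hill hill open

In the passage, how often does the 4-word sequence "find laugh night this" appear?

0

Scanning the 46 overlapping 4-gram windows for "find laugh night this":
  (none found)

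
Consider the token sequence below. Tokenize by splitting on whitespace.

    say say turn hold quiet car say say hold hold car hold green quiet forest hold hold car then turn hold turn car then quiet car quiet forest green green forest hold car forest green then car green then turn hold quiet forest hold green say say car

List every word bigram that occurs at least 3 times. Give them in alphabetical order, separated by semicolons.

Bigram counts meeting the condition (at least 3 times):
  forest hold: 3
  hold car: 3
  quiet forest: 3
  say say: 3
  turn hold: 3

forest hold; hold car; quiet forest; say say; turn hold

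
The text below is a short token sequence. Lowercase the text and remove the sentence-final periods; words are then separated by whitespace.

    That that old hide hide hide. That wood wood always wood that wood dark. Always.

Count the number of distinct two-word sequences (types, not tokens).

15 tokens → 14 bigram windows in total.
Repeated bigrams (each contributes count−1 duplicates):
  hide hide: 2
  that wood: 2
2 duplicate windows → 14 − 2 = 12 distinct.

12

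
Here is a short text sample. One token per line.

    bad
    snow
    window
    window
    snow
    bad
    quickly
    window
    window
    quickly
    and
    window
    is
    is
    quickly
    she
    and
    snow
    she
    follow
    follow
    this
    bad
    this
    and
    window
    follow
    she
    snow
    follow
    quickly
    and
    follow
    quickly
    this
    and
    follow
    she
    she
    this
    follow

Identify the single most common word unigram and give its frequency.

Unigram frequencies (highest first):
  follow: 7
  window: 6
  quickly: 5
  and: 5
  she: 5
  snow: 4
  … (3 more, each ≤ 4)

"follow", 7 times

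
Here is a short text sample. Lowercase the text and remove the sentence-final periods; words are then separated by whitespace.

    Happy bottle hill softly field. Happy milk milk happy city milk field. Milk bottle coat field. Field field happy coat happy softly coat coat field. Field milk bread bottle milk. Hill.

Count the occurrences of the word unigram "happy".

Scanning the 31 tokens for "happy":
  position 1: happy
  position 6: happy
  position 9: happy
  position 19: happy
  position 21: happy

5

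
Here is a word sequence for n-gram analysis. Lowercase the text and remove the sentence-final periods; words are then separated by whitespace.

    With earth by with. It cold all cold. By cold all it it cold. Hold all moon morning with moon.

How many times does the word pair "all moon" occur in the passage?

1

Scanning the 19 overlapping bigram windows for "all moon":
  position 16–17: all moon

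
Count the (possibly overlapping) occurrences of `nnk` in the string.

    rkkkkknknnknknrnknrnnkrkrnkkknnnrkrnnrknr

Sliding a length-3 window over the 41 characters (39 positions):
  position 9–11: nnk
  position 20–22: nnk

2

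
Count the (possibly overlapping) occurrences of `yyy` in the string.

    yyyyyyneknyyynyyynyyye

7

Sliding a length-3 window over the 22 characters (20 positions):
  position 1–3: yyy
  position 2–4: yyy
  position 3–5: yyy
  position 4–6: yyy
  position 11–13: yyy
  position 15–17: yyy
  position 19–21: yyy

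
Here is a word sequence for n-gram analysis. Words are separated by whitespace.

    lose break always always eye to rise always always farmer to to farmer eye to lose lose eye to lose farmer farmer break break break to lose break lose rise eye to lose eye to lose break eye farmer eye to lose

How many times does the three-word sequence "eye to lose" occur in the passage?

Scanning the 40 overlapping trigram windows for "eye to lose":
  position 14–16: eye to lose
  position 18–20: eye to lose
  position 31–33: eye to lose
  position 34–36: eye to lose
  position 40–42: eye to lose

5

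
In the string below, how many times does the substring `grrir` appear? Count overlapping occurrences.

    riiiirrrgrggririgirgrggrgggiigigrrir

1

Sliding a length-5 window over the 36 characters (32 positions):
  position 32–36: grrir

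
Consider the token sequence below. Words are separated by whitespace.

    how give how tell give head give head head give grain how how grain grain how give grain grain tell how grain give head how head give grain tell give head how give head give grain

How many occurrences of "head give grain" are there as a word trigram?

3

Scanning the 34 overlapping trigram windows for "head give grain":
  position 9–11: head give grain
  position 26–28: head give grain
  position 34–36: head give grain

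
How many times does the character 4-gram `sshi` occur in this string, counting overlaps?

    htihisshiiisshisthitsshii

Sliding a length-4 window over the 25 characters (22 positions):
  position 6–9: sshi
  position 12–15: sshi
  position 21–24: sshi

3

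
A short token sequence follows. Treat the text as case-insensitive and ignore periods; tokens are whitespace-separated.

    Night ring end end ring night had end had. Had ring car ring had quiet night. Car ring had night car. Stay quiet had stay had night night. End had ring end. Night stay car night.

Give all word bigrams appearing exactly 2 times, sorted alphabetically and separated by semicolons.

car ring; end had; had night; had ring; night car; ring end; ring had

Bigram counts meeting the condition (exactly 2 times):
  car ring: 2
  end had: 2
  had night: 2
  had ring: 2
  night car: 2
  ring end: 2
  ring had: 2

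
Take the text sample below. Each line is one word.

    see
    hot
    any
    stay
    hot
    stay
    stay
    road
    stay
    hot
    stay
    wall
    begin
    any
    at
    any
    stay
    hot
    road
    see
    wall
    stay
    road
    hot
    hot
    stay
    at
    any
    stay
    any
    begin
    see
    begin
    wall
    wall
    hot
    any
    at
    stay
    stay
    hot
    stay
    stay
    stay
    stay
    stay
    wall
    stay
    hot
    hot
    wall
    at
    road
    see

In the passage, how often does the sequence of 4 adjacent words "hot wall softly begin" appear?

Scanning the 51 overlapping 4-gram windows for "hot wall softly begin":
  (none found)

0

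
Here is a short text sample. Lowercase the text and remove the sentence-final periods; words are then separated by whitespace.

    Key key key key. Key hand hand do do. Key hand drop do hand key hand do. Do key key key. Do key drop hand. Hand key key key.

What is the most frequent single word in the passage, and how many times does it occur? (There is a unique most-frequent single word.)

"key", 14 times

Unigram frequencies (highest first):
  key: 14
  hand: 7
  do: 6
  drop: 2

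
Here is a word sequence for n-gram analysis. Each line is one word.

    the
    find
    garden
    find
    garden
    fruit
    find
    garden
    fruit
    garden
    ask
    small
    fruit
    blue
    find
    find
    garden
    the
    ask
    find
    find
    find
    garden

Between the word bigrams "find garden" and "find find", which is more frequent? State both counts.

"find garden" (5 vs 3)

"find garden": 5 occurrences
"find find": 3 occurrences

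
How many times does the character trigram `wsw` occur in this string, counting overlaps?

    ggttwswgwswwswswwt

Sliding a length-3 window over the 18 characters (16 positions):
  position 5–7: wsw
  position 9–11: wsw
  position 12–14: wsw
  position 14–16: wsw

4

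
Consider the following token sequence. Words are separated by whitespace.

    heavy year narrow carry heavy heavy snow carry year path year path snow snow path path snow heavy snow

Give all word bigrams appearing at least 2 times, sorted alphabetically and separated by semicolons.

Bigram counts meeting the condition (at least 2 times):
  heavy snow: 2
  path snow: 2
  year path: 2

heavy snow; path snow; year path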